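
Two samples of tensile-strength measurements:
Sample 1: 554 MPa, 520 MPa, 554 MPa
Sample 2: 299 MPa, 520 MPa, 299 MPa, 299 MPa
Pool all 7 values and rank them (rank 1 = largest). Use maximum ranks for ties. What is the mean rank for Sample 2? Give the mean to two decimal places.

6.25

Sorted (descending): 554, 554, 520, 520, 299, 299, 299
The 2 values of 554 occupy positions 1–2 → each gets rank 2.
The 2 values of 520 occupy positions 3–4 → each gets rank 4.
The 3 values of 299 occupy positions 5–7 → each gets rank 7.
Sample 2 values → pooled ranks: 299→7, 520→4, 299→7, 299→7
Mean rank = (7 + 4 + 7 + 7) / 4 = 6.25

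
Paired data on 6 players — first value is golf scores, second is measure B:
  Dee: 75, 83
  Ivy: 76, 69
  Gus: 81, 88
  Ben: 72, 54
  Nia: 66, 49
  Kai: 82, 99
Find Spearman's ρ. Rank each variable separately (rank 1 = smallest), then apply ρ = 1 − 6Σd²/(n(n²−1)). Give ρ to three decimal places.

0.943

Ranks of variable 1: 3, 4, 5, 2, 1, 6
Ranks of variable 2: 4, 3, 5, 2, 1, 6
d = r₁ − r₂: -1, 1, 0, 0, 0, 0
d²: 1, 1, 0, 0, 0, 0; Σd² = 2
ρ = 1 − 6·2/(6·35) = 1 − 12/210 = 0.943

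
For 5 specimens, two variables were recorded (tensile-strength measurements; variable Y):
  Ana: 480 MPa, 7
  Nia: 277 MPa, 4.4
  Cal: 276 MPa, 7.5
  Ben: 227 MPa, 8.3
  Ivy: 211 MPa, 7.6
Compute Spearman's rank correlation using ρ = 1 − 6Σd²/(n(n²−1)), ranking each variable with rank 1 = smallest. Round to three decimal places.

Ranks of variable 1: 5, 4, 3, 2, 1
Ranks of variable 2: 2, 1, 3, 5, 4
d = r₁ − r₂: 3, 3, 0, -3, -3
d²: 9, 9, 0, 9, 9; Σd² = 36
ρ = 1 − 6·36/(5·24) = 1 − 216/120 = -0.800

-0.800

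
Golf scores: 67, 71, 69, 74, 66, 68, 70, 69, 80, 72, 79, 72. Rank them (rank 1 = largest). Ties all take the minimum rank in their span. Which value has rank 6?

71

Sorted (descending): 80, 79, 74, 72, 72, 71, 70, 69, 69, 68, 67, 66
The 2 values of 72 occupy positions 4–5 → each gets rank 4.
The 2 values of 69 occupy positions 8–9 → each gets rank 8.
Rank 6 → value 71.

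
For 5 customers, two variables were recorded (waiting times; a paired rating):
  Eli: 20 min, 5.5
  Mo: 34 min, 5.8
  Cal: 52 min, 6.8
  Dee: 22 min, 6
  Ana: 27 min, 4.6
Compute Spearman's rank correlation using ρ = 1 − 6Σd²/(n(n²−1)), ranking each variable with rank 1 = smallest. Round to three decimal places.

Ranks of variable 1: 1, 4, 5, 2, 3
Ranks of variable 2: 2, 3, 5, 4, 1
d = r₁ − r₂: -1, 1, 0, -2, 2
d²: 1, 1, 0, 4, 4; Σd² = 10
ρ = 1 − 6·10/(5·24) = 1 − 60/120 = 0.500

0.500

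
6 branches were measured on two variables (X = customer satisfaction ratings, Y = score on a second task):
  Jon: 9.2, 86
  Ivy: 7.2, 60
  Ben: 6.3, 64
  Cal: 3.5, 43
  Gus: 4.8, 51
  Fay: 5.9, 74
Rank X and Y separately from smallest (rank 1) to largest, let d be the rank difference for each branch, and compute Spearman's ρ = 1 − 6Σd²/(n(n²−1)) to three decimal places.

Ranks of variable 1: 6, 5, 4, 1, 2, 3
Ranks of variable 2: 6, 3, 4, 1, 2, 5
d = r₁ − r₂: 0, 2, 0, 0, 0, -2
d²: 0, 4, 0, 0, 0, 4; Σd² = 8
ρ = 1 − 6·8/(6·35) = 1 − 48/210 = 0.771

0.771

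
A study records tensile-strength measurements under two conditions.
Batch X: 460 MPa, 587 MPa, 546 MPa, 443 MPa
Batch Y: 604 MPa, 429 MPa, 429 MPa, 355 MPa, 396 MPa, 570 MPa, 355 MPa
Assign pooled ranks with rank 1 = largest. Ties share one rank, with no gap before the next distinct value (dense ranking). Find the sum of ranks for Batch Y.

44

Sorted (descending): 604, 587, 570, 546, 460, 443, 429, 429, 396, 355, 355
The 2 values of 429 share dense rank 7.
The 2 values of 355 share dense rank 9.
Remaining distinct values take the next consecutive integers.
Batch Y values → pooled ranks: 604→1, 429→7, 429→7, 355→9, 396→8, 570→3, 355→9
Rank sum = 1 + 7 + 7 + 9 + 8 + 3 + 9 = 44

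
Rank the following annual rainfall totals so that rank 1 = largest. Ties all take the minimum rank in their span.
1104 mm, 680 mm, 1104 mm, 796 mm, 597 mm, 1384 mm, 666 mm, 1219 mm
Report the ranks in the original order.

Sorted (descending): 1384, 1219, 1104, 1104, 796, 680, 666, 597
The 2 values of 1104 occupy positions 3–4 → each gets rank 3.

3, 6, 3, 5, 8, 1, 7, 2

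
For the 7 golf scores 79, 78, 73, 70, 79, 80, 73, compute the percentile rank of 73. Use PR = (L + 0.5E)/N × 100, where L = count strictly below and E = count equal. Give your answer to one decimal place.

N = 7.
Strictly below 73: 1. Equal to 73: 2.
PR = (1 + 0.5·2)/7 × 100 = 28.6

28.6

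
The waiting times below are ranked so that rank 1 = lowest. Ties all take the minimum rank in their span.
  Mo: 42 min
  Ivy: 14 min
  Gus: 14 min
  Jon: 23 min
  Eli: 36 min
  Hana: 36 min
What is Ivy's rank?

1

Sorted (ascending): 14, 14, 23, 36, 36, 42
The 2 values of 14 occupy positions 1–2 → each gets rank 1.
The 2 values of 36 occupy positions 4–5 → each gets rank 4.
Ivy has value 14 min → rank 1.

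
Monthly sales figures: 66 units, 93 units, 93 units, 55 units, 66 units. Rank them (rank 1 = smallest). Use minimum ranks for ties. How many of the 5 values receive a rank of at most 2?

3

Sorted (ascending): 55, 66, 66, 93, 93
The 2 values of 66 occupy positions 2–3 → each gets rank 2.
The 2 values of 93 occupy positions 4–5 → each gets rank 4.
Ranks ≤ 2: {1, 2, 2} → 3 values.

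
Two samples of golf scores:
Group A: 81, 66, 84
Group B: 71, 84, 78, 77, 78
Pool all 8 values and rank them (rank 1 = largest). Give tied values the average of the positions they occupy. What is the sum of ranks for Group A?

Sorted (descending): 84, 84, 81, 78, 78, 77, 71, 66
The 2 values of 84 occupy positions 1–2 → average rank (1+2)/2 = 1.5.
The 2 values of 78 occupy positions 4–5 → average rank (4+5)/2 = 4.5.
Group A values → pooled ranks: 81→3, 66→8, 84→1.5
Rank sum = 3 + 8 + 1.5 = 12.5

12.5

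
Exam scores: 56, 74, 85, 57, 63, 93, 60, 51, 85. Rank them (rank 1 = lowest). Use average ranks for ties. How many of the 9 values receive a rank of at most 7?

Sorted (ascending): 51, 56, 57, 60, 63, 74, 85, 85, 93
The 2 values of 85 occupy positions 7–8 → average rank (7+8)/2 = 7.5.
Ranks ≤ 7: {1, 2, 3, 4, 5, 6} → 6 values.

6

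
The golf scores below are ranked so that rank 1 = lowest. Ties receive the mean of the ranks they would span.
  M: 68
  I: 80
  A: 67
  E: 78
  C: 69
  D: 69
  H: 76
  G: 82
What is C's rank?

Sorted (ascending): 67, 68, 69, 69, 76, 78, 80, 82
The 2 values of 69 occupy positions 3–4 → average rank (3+4)/2 = 3.5.
C has value 69 → rank 3.5.

3.5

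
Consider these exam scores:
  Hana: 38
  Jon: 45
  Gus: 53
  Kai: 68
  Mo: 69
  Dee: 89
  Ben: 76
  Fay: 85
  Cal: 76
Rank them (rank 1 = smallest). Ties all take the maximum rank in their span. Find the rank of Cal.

7

Sorted (ascending): 38, 45, 53, 68, 69, 76, 76, 85, 89
The 2 values of 76 occupy positions 6–7 → each gets rank 7.
Cal has value 76 → rank 7.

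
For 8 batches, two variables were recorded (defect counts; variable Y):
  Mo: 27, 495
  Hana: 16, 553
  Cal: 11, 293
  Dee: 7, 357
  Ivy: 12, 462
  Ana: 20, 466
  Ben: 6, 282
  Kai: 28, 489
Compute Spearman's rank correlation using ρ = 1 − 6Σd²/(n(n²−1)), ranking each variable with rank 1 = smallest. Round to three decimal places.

0.810

Ranks of variable 1: 7, 5, 3, 2, 4, 6, 1, 8
Ranks of variable 2: 7, 8, 2, 3, 4, 5, 1, 6
d = r₁ − r₂: 0, -3, 1, -1, 0, 1, 0, 2
d²: 0, 9, 1, 1, 0, 1, 0, 4; Σd² = 16
ρ = 1 − 6·16/(8·63) = 1 − 96/504 = 0.810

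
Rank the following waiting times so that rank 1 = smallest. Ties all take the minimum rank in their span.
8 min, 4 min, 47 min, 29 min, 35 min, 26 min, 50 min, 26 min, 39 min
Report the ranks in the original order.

Sorted (ascending): 4, 8, 26, 26, 29, 35, 39, 47, 50
The 2 values of 26 occupy positions 3–4 → each gets rank 3.

2, 1, 8, 5, 6, 3, 9, 3, 7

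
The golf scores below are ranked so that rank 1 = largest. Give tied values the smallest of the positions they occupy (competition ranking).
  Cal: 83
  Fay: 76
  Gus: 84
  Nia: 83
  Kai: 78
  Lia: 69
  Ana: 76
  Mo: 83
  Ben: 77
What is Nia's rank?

Sorted (descending): 84, 83, 83, 83, 78, 77, 76, 76, 69
The 3 values of 83 occupy positions 2–4 → each gets rank 2.
The 2 values of 76 occupy positions 7–8 → each gets rank 7.
Nia has value 83 → rank 2.

2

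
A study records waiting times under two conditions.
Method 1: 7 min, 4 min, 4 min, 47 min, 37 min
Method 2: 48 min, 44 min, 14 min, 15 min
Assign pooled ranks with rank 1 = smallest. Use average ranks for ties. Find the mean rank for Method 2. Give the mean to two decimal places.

6.25

Sorted (ascending): 4, 4, 7, 14, 15, 37, 44, 47, 48
The 2 values of 4 occupy positions 1–2 → average rank (1+2)/2 = 1.5.
Method 2 values → pooled ranks: 48→9, 44→7, 14→4, 15→5
Mean rank = (9 + 7 + 4 + 5) / 4 = 6.25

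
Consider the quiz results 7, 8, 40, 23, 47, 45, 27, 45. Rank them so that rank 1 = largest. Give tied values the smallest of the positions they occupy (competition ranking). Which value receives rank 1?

Sorted (descending): 47, 45, 45, 40, 27, 23, 8, 7
The 2 values of 45 occupy positions 2–3 → each gets rank 2.
Rank 1 → value 47.

47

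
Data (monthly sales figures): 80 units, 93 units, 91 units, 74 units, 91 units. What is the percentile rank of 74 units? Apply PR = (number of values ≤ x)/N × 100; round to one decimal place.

N = 5.
Strictly below 74: 0. Equal to 74: 1.
PR = 1/5 × 100 = 20.0

20.0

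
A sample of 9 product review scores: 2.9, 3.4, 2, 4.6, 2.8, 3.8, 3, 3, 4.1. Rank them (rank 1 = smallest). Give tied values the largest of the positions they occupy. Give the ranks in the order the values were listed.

3, 6, 1, 9, 2, 7, 5, 5, 8

Sorted (ascending): 2, 2.8, 2.9, 3, 3, 3.4, 3.8, 4.1, 4.6
The 2 values of 3 occupy positions 4–5 → each gets rank 5.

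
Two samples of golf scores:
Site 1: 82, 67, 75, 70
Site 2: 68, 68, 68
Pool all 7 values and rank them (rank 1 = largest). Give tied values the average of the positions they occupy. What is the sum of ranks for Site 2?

Sorted (descending): 82, 75, 70, 68, 68, 68, 67
The 3 values of 68 occupy positions 4–6 → average rank 5.
Site 2 values → pooled ranks: 68→5, 68→5, 68→5
Rank sum = 5 + 5 + 5 = 15

15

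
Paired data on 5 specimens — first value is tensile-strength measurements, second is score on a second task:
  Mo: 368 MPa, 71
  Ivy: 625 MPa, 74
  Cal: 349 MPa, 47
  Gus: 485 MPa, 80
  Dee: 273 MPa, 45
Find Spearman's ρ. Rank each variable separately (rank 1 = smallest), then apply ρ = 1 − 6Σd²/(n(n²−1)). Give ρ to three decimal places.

0.900

Ranks of variable 1: 3, 5, 2, 4, 1
Ranks of variable 2: 3, 4, 2, 5, 1
d = r₁ − r₂: 0, 1, 0, -1, 0
d²: 0, 1, 0, 1, 0; Σd² = 2
ρ = 1 − 6·2/(5·24) = 1 − 12/120 = 0.900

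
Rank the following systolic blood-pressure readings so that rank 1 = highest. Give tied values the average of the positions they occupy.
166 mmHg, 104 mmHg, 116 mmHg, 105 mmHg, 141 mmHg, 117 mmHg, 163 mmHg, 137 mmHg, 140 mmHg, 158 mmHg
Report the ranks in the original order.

1, 10, 8, 9, 4, 7, 2, 6, 5, 3

Sorted (descending): 166, 163, 158, 141, 140, 137, 117, 116, 105, 104
No ties — each value takes its position as its rank.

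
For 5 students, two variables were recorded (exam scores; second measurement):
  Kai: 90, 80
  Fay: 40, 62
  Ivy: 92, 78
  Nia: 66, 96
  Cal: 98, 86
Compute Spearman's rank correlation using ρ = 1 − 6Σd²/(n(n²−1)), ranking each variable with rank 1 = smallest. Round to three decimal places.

Ranks of variable 1: 3, 1, 4, 2, 5
Ranks of variable 2: 3, 1, 2, 5, 4
d = r₁ − r₂: 0, 0, 2, -3, 1
d²: 0, 0, 4, 9, 1; Σd² = 14
ρ = 1 − 6·14/(5·24) = 1 − 84/120 = 0.300

0.300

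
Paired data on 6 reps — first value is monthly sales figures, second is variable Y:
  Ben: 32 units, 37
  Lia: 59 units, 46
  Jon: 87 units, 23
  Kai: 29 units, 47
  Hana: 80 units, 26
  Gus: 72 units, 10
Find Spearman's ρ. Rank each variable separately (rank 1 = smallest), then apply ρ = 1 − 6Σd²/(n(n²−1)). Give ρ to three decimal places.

Ranks of variable 1: 2, 3, 6, 1, 5, 4
Ranks of variable 2: 4, 5, 2, 6, 3, 1
d = r₁ − r₂: -2, -2, 4, -5, 2, 3
d²: 4, 4, 16, 25, 4, 9; Σd² = 62
ρ = 1 − 6·62/(6·35) = 1 − 372/210 = -0.771

-0.771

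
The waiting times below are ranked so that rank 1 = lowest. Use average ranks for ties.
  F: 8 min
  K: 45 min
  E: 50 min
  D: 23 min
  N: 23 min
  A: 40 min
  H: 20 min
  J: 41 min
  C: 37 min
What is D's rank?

3.5

Sorted (ascending): 8, 20, 23, 23, 37, 40, 41, 45, 50
The 2 values of 23 occupy positions 3–4 → average rank (3+4)/2 = 3.5.
D has value 23 min → rank 3.5.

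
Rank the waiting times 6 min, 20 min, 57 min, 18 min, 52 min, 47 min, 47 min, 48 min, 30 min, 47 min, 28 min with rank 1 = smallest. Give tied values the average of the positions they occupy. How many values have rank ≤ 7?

8

Sorted (ascending): 6, 18, 20, 28, 30, 47, 47, 47, 48, 52, 57
The 3 values of 47 occupy positions 6–8 → average rank 7.
Ranks ≤ 7: {1, 2, 3, 4, 5, 7, 7, 7} → 8 values.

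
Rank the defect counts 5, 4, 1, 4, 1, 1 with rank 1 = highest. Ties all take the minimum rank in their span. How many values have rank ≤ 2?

Sorted (descending): 5, 4, 4, 1, 1, 1
The 2 values of 4 occupy positions 2–3 → each gets rank 2.
The 3 values of 1 occupy positions 4–6 → each gets rank 4.
Ranks ≤ 2: {1, 2, 2} → 3 values.

3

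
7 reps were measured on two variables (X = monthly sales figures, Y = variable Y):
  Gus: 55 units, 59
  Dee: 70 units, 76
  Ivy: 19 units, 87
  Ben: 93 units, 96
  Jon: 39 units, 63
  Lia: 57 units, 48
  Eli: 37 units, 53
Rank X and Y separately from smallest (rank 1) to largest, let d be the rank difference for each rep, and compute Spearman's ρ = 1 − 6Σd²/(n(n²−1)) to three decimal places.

Ranks of variable 1: 4, 6, 1, 7, 3, 5, 2
Ranks of variable 2: 3, 5, 6, 7, 4, 1, 2
d = r₁ − r₂: 1, 1, -5, 0, -1, 4, 0
d²: 1, 1, 25, 0, 1, 16, 0; Σd² = 44
ρ = 1 − 6·44/(7·48) = 1 − 264/336 = 0.214

0.214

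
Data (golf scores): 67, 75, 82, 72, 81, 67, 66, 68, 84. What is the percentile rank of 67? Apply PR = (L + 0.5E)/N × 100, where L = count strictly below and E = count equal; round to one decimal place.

22.2

N = 9.
Strictly below 67: 1. Equal to 67: 2.
PR = (1 + 0.5·2)/9 × 100 = 22.2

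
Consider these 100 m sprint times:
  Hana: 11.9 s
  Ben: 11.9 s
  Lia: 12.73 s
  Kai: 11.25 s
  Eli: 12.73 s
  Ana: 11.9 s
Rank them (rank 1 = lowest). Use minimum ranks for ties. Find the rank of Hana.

Sorted (ascending): 11.25, 11.9, 11.9, 11.9, 12.73, 12.73
The 3 values of 11.9 occupy positions 2–4 → each gets rank 2.
The 2 values of 12.73 occupy positions 5–6 → each gets rank 5.
Hana has value 11.9 s → rank 2.

2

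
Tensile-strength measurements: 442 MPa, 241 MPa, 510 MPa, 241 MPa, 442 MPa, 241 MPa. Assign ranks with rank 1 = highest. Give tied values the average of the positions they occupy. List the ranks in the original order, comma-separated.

2.5, 5, 1, 5, 2.5, 5

Sorted (descending): 510, 442, 442, 241, 241, 241
The 2 values of 442 occupy positions 2–3 → average rank (2+3)/2 = 2.5.
The 3 values of 241 occupy positions 4–6 → average rank 5.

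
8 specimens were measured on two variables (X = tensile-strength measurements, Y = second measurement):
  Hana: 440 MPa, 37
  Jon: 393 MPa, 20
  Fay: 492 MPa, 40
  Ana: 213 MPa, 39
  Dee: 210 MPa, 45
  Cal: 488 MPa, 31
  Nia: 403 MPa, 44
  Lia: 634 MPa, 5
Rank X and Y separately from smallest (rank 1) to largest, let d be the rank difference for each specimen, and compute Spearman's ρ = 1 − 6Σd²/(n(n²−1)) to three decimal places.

Ranks of variable 1: 5, 3, 7, 2, 1, 6, 4, 8
Ranks of variable 2: 4, 2, 6, 5, 8, 3, 7, 1
d = r₁ − r₂: 1, 1, 1, -3, -7, 3, -3, 7
d²: 1, 1, 1, 9, 49, 9, 9, 49; Σd² = 128
ρ = 1 − 6·128/(8·63) = 1 − 768/504 = -0.524

-0.524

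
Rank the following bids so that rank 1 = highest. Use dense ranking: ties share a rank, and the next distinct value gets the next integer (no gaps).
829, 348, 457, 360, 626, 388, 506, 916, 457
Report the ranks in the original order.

Sorted (descending): 916, 829, 626, 506, 457, 457, 388, 360, 348
The 2 values of 457 share dense rank 5.
Remaining distinct values take the next consecutive integers.

2, 8, 5, 7, 3, 6, 4, 1, 5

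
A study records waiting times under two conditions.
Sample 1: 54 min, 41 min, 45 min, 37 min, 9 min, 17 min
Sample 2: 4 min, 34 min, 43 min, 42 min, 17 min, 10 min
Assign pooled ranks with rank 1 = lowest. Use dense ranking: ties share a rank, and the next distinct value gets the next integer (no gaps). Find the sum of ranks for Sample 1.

Sorted (ascending): 4, 9, 10, 17, 17, 34, 37, 41, 42, 43, 45, 54
The 2 values of 17 share dense rank 4.
Remaining distinct values take the next consecutive integers.
Sample 1 values → pooled ranks: 54→11, 41→7, 45→10, 37→6, 9→2, 17→4
Rank sum = 11 + 7 + 10 + 6 + 2 + 4 = 40

40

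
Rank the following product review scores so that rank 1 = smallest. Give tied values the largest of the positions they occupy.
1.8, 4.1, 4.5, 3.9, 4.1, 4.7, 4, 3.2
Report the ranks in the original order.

Sorted (ascending): 1.8, 3.2, 3.9, 4, 4.1, 4.1, 4.5, 4.7
The 2 values of 4.1 occupy positions 5–6 → each gets rank 6.

1, 6, 7, 3, 6, 8, 4, 2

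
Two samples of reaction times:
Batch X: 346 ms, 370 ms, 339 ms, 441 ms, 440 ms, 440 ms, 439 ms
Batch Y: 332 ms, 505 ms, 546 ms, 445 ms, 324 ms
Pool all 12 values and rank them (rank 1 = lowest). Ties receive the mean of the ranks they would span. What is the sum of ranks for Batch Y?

Sorted (ascending): 324, 332, 339, 346, 370, 439, 440, 440, 441, 445, 505, 546
The 2 values of 440 occupy positions 7–8 → average rank (7+8)/2 = 7.5.
Batch Y values → pooled ranks: 332→2, 505→11, 546→12, 445→10, 324→1
Rank sum = 2 + 11 + 12 + 10 + 1 = 36

36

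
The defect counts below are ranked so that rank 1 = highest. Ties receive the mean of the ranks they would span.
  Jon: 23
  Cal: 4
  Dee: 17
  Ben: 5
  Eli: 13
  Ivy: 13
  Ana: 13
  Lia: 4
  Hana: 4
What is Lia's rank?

Sorted (descending): 23, 17, 13, 13, 13, 5, 4, 4, 4
The 3 values of 13 occupy positions 3–5 → average rank 4.
The 3 values of 4 occupy positions 7–9 → average rank 8.
Lia has value 4 → rank 8.

8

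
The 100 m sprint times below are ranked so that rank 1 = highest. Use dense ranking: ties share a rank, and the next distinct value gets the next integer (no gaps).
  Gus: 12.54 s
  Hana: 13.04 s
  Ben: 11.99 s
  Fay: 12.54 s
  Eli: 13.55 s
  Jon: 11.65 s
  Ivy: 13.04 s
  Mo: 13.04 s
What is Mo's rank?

2

Sorted (descending): 13.55, 13.04, 13.04, 13.04, 12.54, 12.54, 11.99, 11.65
The 3 values of 13.04 share dense rank 2.
The 2 values of 12.54 share dense rank 3.
Remaining distinct values take the next consecutive integers.
Mo has value 13.04 s → rank 2.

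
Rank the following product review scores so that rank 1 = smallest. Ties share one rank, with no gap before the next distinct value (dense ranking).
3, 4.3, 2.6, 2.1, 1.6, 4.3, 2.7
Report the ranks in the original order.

5, 6, 3, 2, 1, 6, 4

Sorted (ascending): 1.6, 2.1, 2.6, 2.7, 3, 4.3, 4.3
The 2 values of 4.3 share dense rank 6.
Remaining distinct values take the next consecutive integers.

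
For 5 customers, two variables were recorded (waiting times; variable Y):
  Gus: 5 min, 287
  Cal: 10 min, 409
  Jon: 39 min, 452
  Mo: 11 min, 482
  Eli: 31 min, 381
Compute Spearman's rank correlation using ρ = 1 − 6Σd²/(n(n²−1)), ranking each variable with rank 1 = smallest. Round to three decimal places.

0.500

Ranks of variable 1: 1, 2, 5, 3, 4
Ranks of variable 2: 1, 3, 4, 5, 2
d = r₁ − r₂: 0, -1, 1, -2, 2
d²: 0, 1, 1, 4, 4; Σd² = 10
ρ = 1 − 6·10/(5·24) = 1 − 60/120 = 0.500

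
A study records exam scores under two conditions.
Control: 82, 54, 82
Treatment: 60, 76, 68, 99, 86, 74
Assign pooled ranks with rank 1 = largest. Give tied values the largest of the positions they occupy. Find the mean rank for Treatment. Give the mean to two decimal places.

4.83

Sorted (descending): 99, 86, 82, 82, 76, 74, 68, 60, 54
The 2 values of 82 occupy positions 3–4 → each gets rank 4.
Treatment values → pooled ranks: 60→8, 76→5, 68→7, 99→1, 86→2, 74→6
Mean rank = (8 + 5 + 7 + 1 + 2 + 6) / 6 = 4.83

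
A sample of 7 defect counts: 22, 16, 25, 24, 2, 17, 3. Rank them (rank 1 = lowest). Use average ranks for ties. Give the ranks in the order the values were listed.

Sorted (ascending): 2, 3, 16, 17, 22, 24, 25
No ties — each value takes its position as its rank.

5, 3, 7, 6, 1, 4, 2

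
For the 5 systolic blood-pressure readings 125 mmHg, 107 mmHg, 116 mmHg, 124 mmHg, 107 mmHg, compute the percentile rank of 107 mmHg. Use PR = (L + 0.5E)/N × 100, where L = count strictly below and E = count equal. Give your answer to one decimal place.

N = 5.
Strictly below 107: 0. Equal to 107: 2.
PR = (0 + 0.5·2)/5 × 100 = 20.0

20.0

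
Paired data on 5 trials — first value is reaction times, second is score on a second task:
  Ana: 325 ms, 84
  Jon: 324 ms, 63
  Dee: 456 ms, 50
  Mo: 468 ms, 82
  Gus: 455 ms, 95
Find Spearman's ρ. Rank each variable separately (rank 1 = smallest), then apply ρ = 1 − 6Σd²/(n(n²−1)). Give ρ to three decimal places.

Ranks of variable 1: 2, 1, 4, 5, 3
Ranks of variable 2: 4, 2, 1, 3, 5
d = r₁ − r₂: -2, -1, 3, 2, -2
d²: 4, 1, 9, 4, 4; Σd² = 22
ρ = 1 − 6·22/(5·24) = 1 − 132/120 = -0.100

-0.100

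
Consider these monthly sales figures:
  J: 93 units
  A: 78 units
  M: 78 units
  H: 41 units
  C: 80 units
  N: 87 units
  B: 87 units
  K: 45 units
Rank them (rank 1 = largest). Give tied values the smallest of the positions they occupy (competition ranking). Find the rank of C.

Sorted (descending): 93, 87, 87, 80, 78, 78, 45, 41
The 2 values of 87 occupy positions 2–3 → each gets rank 2.
The 2 values of 78 occupy positions 5–6 → each gets rank 5.
C has value 80 units → rank 4.

4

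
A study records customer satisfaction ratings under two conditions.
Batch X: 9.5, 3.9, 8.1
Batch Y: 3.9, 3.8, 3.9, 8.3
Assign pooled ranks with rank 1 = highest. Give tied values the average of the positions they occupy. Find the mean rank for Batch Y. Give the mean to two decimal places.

4.75

Sorted (descending): 9.5, 8.3, 8.1, 3.9, 3.9, 3.9, 3.8
The 3 values of 3.9 occupy positions 4–6 → average rank 5.
Batch Y values → pooled ranks: 3.9→5, 3.8→7, 3.9→5, 8.3→2
Mean rank = (5 + 7 + 5 + 2) / 4 = 4.75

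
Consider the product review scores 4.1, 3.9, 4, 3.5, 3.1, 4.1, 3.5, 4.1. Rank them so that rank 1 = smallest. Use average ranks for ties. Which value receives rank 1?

3.1

Sorted (ascending): 3.1, 3.5, 3.5, 3.9, 4, 4.1, 4.1, 4.1
The 2 values of 3.5 occupy positions 2–3 → average rank (2+3)/2 = 2.5.
The 3 values of 4.1 occupy positions 6–8 → average rank 7.
Rank 1 → value 3.1.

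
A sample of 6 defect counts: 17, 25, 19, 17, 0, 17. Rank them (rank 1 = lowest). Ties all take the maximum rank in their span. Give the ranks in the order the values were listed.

4, 6, 5, 4, 1, 4

Sorted (ascending): 0, 17, 17, 17, 19, 25
The 3 values of 17 occupy positions 2–4 → each gets rank 4.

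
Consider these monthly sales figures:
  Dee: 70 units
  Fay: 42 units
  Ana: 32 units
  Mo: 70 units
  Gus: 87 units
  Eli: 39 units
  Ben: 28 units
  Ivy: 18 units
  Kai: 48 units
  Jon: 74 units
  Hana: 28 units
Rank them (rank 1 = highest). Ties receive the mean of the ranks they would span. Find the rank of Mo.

3.5

Sorted (descending): 87, 74, 70, 70, 48, 42, 39, 32, 28, 28, 18
The 2 values of 70 occupy positions 3–4 → average rank (3+4)/2 = 3.5.
The 2 values of 28 occupy positions 9–10 → average rank (9+10)/2 = 9.5.
Mo has value 70 units → rank 3.5.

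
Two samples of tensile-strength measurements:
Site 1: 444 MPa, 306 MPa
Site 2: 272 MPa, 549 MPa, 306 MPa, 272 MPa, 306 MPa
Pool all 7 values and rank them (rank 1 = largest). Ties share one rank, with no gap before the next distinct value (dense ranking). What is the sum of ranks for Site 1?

5

Sorted (descending): 549, 444, 306, 306, 306, 272, 272
The 3 values of 306 share dense rank 3.
The 2 values of 272 share dense rank 4.
Remaining distinct values take the next consecutive integers.
Site 1 values → pooled ranks: 444→2, 306→3
Rank sum = 2 + 3 = 5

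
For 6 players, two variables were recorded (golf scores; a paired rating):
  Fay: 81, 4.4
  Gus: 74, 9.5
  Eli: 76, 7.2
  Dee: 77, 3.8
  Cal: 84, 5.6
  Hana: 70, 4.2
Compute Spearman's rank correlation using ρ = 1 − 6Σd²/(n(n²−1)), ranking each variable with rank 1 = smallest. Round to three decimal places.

-0.086

Ranks of variable 1: 5, 2, 3, 4, 6, 1
Ranks of variable 2: 3, 6, 5, 1, 4, 2
d = r₁ − r₂: 2, -4, -2, 3, 2, -1
d²: 4, 16, 4, 9, 4, 1; Σd² = 38
ρ = 1 − 6·38/(6·35) = 1 − 228/210 = -0.086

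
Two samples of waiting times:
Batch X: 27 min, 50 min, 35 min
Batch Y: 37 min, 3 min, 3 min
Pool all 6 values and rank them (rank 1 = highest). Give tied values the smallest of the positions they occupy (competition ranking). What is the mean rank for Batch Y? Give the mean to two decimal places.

Sorted (descending): 50, 37, 35, 27, 3, 3
The 2 values of 3 occupy positions 5–6 → each gets rank 5.
Batch Y values → pooled ranks: 37→2, 3→5, 3→5
Mean rank = (2 + 5 + 5) / 3 = 4.00

4.00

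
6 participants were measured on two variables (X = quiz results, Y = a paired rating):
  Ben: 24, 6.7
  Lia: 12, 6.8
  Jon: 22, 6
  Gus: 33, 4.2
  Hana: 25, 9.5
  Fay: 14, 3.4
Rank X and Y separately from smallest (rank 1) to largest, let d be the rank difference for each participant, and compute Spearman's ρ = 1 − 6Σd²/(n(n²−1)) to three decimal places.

0.029

Ranks of variable 1: 4, 1, 3, 6, 5, 2
Ranks of variable 2: 4, 5, 3, 2, 6, 1
d = r₁ − r₂: 0, -4, 0, 4, -1, 1
d²: 0, 16, 0, 16, 1, 1; Σd² = 34
ρ = 1 − 6·34/(6·35) = 1 − 204/210 = 0.029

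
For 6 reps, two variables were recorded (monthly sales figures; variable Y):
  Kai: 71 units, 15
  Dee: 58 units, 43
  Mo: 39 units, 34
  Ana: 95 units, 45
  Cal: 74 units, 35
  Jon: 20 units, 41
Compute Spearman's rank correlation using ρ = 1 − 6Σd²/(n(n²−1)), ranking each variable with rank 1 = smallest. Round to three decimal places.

Ranks of variable 1: 4, 3, 2, 6, 5, 1
Ranks of variable 2: 1, 5, 2, 6, 3, 4
d = r₁ − r₂: 3, -2, 0, 0, 2, -3
d²: 9, 4, 0, 0, 4, 9; Σd² = 26
ρ = 1 − 6·26/(6·35) = 1 − 156/210 = 0.257

0.257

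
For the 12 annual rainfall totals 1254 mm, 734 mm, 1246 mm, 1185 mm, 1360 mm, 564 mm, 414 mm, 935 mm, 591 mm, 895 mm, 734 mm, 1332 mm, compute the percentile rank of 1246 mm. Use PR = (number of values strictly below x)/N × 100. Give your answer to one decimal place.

N = 12.
Strictly below 1246: 8. Equal to 1246: 1.
PR = 8/12 × 100 = 66.7

66.7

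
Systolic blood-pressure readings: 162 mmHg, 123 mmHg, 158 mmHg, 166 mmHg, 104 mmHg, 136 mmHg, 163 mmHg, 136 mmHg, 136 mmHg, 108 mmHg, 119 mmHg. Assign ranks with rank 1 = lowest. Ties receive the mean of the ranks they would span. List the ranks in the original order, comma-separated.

9, 4, 8, 11, 1, 6, 10, 6, 6, 2, 3

Sorted (ascending): 104, 108, 119, 123, 136, 136, 136, 158, 162, 163, 166
The 3 values of 136 occupy positions 5–7 → average rank 6.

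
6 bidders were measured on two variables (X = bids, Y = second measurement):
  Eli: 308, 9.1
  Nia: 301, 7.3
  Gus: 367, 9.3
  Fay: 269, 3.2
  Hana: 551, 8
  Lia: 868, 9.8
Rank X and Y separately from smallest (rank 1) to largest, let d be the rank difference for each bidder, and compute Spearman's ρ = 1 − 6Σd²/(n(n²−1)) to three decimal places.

Ranks of variable 1: 3, 2, 4, 1, 5, 6
Ranks of variable 2: 4, 2, 5, 1, 3, 6
d = r₁ − r₂: -1, 0, -1, 0, 2, 0
d²: 1, 0, 1, 0, 4, 0; Σd² = 6
ρ = 1 − 6·6/(6·35) = 1 − 36/210 = 0.829

0.829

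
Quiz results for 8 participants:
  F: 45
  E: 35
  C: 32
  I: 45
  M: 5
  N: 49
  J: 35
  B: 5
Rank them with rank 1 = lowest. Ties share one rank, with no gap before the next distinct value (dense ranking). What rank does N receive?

5

Sorted (ascending): 5, 5, 32, 35, 35, 45, 45, 49
The 2 values of 5 share dense rank 1.
The 2 values of 35 share dense rank 3.
The 2 values of 45 share dense rank 4.
Remaining distinct values take the next consecutive integers.
N has value 49 → rank 5.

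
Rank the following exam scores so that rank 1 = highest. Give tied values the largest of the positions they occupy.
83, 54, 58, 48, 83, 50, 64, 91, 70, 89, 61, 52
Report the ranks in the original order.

4, 9, 8, 12, 4, 11, 6, 1, 5, 2, 7, 10

Sorted (descending): 91, 89, 83, 83, 70, 64, 61, 58, 54, 52, 50, 48
The 2 values of 83 occupy positions 3–4 → each gets rank 4.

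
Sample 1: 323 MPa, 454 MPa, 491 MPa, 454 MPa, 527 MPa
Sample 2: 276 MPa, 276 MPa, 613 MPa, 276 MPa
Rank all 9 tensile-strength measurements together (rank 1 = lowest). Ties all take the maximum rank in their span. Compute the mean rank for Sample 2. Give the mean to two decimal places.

Sorted (ascending): 276, 276, 276, 323, 454, 454, 491, 527, 613
The 3 values of 276 occupy positions 1–3 → each gets rank 3.
The 2 values of 454 occupy positions 5–6 → each gets rank 6.
Sample 2 values → pooled ranks: 276→3, 276→3, 613→9, 276→3
Mean rank = (3 + 3 + 9 + 3) / 4 = 4.50

4.50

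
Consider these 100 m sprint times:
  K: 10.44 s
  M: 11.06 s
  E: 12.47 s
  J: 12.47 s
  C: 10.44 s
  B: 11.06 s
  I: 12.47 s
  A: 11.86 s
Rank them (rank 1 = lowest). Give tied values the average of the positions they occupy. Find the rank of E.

Sorted (ascending): 10.44, 10.44, 11.06, 11.06, 11.86, 12.47, 12.47, 12.47
The 2 values of 10.44 occupy positions 1–2 → average rank (1+2)/2 = 1.5.
The 2 values of 11.06 occupy positions 3–4 → average rank (3+4)/2 = 3.5.
The 3 values of 12.47 occupy positions 6–8 → average rank 7.
E has value 12.47 s → rank 7.

7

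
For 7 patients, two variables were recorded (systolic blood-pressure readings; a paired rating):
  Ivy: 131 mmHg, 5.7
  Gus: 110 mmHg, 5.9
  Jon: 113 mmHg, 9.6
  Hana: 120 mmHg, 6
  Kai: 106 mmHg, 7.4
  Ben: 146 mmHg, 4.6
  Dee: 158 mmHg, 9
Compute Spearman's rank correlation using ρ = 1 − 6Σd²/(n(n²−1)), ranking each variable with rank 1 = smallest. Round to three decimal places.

-0.214

Ranks of variable 1: 5, 2, 3, 4, 1, 6, 7
Ranks of variable 2: 2, 3, 7, 4, 5, 1, 6
d = r₁ − r₂: 3, -1, -4, 0, -4, 5, 1
d²: 9, 1, 16, 0, 16, 25, 1; Σd² = 68
ρ = 1 − 6·68/(7·48) = 1 − 408/336 = -0.214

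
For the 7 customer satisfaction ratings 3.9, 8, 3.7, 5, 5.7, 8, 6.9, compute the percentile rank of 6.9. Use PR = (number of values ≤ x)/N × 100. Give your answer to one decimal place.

N = 7.
Strictly below 6.9: 4. Equal to 6.9: 1.
PR = 5/7 × 100 = 71.4

71.4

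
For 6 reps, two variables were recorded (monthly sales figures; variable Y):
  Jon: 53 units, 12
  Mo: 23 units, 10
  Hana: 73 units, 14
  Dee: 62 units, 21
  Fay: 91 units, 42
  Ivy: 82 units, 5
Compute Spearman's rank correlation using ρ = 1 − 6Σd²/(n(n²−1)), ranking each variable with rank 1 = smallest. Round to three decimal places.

0.371

Ranks of variable 1: 2, 1, 4, 3, 6, 5
Ranks of variable 2: 3, 2, 4, 5, 6, 1
d = r₁ − r₂: -1, -1, 0, -2, 0, 4
d²: 1, 1, 0, 4, 0, 16; Σd² = 22
ρ = 1 − 6·22/(6·35) = 1 − 132/210 = 0.371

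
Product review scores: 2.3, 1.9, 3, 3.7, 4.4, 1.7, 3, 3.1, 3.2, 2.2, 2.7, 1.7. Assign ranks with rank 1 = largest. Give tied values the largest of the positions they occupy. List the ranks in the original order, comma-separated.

8, 10, 6, 2, 1, 12, 6, 4, 3, 9, 7, 12

Sorted (descending): 4.4, 3.7, 3.2, 3.1, 3, 3, 2.7, 2.3, 2.2, 1.9, 1.7, 1.7
The 2 values of 3 occupy positions 5–6 → each gets rank 6.
The 2 values of 1.7 occupy positions 11–12 → each gets rank 12.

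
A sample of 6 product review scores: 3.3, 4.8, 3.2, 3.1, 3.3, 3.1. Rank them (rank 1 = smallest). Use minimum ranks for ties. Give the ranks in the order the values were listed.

Sorted (ascending): 3.1, 3.1, 3.2, 3.3, 3.3, 4.8
The 2 values of 3.1 occupy positions 1–2 → each gets rank 1.
The 2 values of 3.3 occupy positions 4–5 → each gets rank 4.

4, 6, 3, 1, 4, 1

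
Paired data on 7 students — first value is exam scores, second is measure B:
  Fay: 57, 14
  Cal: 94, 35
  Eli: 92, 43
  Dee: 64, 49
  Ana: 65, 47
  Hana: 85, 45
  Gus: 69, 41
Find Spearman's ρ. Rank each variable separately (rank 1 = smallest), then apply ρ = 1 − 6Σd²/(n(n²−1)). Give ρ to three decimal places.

-0.143

Ranks of variable 1: 1, 7, 6, 2, 3, 5, 4
Ranks of variable 2: 1, 2, 4, 7, 6, 5, 3
d = r₁ − r₂: 0, 5, 2, -5, -3, 0, 1
d²: 0, 25, 4, 25, 9, 0, 1; Σd² = 64
ρ = 1 − 6·64/(7·48) = 1 − 384/336 = -0.143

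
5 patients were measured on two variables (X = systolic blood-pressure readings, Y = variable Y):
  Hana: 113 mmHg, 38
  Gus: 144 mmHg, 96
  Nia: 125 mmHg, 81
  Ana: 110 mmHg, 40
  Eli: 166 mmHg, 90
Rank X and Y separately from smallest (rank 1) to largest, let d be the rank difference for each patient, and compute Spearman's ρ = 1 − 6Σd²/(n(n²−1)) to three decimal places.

Ranks of variable 1: 2, 4, 3, 1, 5
Ranks of variable 2: 1, 5, 3, 2, 4
d = r₁ − r₂: 1, -1, 0, -1, 1
d²: 1, 1, 0, 1, 1; Σd² = 4
ρ = 1 − 6·4/(5·24) = 1 − 24/120 = 0.800

0.800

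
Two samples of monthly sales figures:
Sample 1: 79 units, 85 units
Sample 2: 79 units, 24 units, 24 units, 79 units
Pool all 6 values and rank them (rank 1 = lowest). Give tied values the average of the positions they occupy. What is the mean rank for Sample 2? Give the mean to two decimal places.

2.75

Sorted (ascending): 24, 24, 79, 79, 79, 85
The 2 values of 24 occupy positions 1–2 → average rank (1+2)/2 = 1.5.
The 3 values of 79 occupy positions 3–5 → average rank 4.
Sample 2 values → pooled ranks: 79→4, 24→1.5, 24→1.5, 79→4
Mean rank = (4 + 1.5 + 1.5 + 4) / 4 = 2.75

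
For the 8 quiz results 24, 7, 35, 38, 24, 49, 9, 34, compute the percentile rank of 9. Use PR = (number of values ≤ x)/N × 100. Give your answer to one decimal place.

N = 8.
Strictly below 9: 1. Equal to 9: 1.
PR = 2/8 × 100 = 25.0

25.0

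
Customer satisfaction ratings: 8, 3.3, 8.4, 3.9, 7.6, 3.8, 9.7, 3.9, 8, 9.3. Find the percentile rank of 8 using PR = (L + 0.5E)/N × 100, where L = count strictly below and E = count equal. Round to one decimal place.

60.0

N = 10.
Strictly below 8: 5. Equal to 8: 2.
PR = (5 + 0.5·2)/10 × 100 = 60.0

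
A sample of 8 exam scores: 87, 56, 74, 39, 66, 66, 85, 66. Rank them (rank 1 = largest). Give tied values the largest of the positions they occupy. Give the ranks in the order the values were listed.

1, 7, 3, 8, 6, 6, 2, 6

Sorted (descending): 87, 85, 74, 66, 66, 66, 56, 39
The 3 values of 66 occupy positions 4–6 → each gets rank 6.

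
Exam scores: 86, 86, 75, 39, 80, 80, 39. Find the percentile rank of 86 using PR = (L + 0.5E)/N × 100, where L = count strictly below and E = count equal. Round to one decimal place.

85.7

N = 7.
Strictly below 86: 5. Equal to 86: 2.
PR = (5 + 0.5·2)/7 × 100 = 85.7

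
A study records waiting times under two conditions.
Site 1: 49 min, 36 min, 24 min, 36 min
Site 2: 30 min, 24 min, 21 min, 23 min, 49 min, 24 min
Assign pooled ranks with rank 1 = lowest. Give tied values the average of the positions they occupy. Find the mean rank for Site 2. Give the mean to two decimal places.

4.42

Sorted (ascending): 21, 23, 24, 24, 24, 30, 36, 36, 49, 49
The 3 values of 24 occupy positions 3–5 → average rank 4.
The 2 values of 36 occupy positions 7–8 → average rank (7+8)/2 = 7.5.
The 2 values of 49 occupy positions 9–10 → average rank (9+10)/2 = 9.5.
Site 2 values → pooled ranks: 30→6, 24→4, 21→1, 23→2, 49→9.5, 24→4
Mean rank = (6 + 4 + 1 + 2 + 9.5 + 4) / 6 = 4.42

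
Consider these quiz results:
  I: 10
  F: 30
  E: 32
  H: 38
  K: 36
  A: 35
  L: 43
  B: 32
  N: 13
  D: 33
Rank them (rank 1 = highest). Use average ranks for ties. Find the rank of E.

6.5

Sorted (descending): 43, 38, 36, 35, 33, 32, 32, 30, 13, 10
The 2 values of 32 occupy positions 6–7 → average rank (6+7)/2 = 6.5.
E has value 32 → rank 6.5.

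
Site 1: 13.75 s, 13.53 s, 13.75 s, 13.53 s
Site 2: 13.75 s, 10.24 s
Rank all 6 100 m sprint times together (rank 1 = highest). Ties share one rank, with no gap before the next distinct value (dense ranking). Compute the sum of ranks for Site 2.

Sorted (descending): 13.75, 13.75, 13.75, 13.53, 13.53, 10.24
The 3 values of 13.75 share dense rank 1.
The 2 values of 13.53 share dense rank 2.
Remaining distinct values take the next consecutive integers.
Site 2 values → pooled ranks: 13.75→1, 10.24→3
Rank sum = 1 + 3 = 4

4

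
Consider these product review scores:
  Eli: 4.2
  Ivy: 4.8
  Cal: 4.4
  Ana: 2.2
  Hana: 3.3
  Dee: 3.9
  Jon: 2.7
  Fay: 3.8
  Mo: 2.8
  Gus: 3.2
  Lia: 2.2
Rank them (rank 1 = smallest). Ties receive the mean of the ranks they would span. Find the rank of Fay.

Sorted (ascending): 2.2, 2.2, 2.7, 2.8, 3.2, 3.3, 3.8, 3.9, 4.2, 4.4, 4.8
The 2 values of 2.2 occupy positions 1–2 → average rank (1+2)/2 = 1.5.
Fay has value 3.8 → rank 7.

7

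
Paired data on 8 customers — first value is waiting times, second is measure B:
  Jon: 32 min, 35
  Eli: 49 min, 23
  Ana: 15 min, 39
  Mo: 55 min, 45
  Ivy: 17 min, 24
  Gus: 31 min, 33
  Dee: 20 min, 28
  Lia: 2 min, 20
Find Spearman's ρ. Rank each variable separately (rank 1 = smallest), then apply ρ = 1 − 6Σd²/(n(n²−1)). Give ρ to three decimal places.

Ranks of variable 1: 6, 7, 2, 8, 3, 5, 4, 1
Ranks of variable 2: 6, 2, 7, 8, 3, 5, 4, 1
d = r₁ − r₂: 0, 5, -5, 0, 0, 0, 0, 0
d²: 0, 25, 25, 0, 0, 0, 0, 0; Σd² = 50
ρ = 1 − 6·50/(8·63) = 1 − 300/504 = 0.405

0.405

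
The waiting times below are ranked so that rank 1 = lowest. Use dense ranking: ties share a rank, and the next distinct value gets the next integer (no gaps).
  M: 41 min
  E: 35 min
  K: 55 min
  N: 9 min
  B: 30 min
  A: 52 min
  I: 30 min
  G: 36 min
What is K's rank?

7

Sorted (ascending): 9, 30, 30, 35, 36, 41, 52, 55
The 2 values of 30 share dense rank 2.
Remaining distinct values take the next consecutive integers.
K has value 55 min → rank 7.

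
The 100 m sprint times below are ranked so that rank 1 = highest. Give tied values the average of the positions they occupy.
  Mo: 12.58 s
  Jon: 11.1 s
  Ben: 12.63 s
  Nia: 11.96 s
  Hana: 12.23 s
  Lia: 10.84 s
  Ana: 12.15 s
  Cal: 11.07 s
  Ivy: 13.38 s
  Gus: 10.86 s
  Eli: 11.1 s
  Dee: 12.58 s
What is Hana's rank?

Sorted (descending): 13.38, 12.63, 12.58, 12.58, 12.23, 12.15, 11.96, 11.1, 11.1, 11.07, 10.86, 10.84
The 2 values of 12.58 occupy positions 3–4 → average rank (3+4)/2 = 3.5.
The 2 values of 11.1 occupy positions 8–9 → average rank (8+9)/2 = 8.5.
Hana has value 12.23 s → rank 5.

5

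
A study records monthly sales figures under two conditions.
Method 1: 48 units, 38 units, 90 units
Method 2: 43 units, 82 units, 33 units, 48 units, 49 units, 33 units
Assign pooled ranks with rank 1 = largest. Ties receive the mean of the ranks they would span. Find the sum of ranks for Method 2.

32.5

Sorted (descending): 90, 82, 49, 48, 48, 43, 38, 33, 33
The 2 values of 48 occupy positions 4–5 → average rank (4+5)/2 = 4.5.
The 2 values of 33 occupy positions 8–9 → average rank (8+9)/2 = 8.5.
Method 2 values → pooled ranks: 43→6, 82→2, 33→8.5, 48→4.5, 49→3, 33→8.5
Rank sum = 6 + 2 + 8.5 + 4.5 + 3 + 8.5 = 32.5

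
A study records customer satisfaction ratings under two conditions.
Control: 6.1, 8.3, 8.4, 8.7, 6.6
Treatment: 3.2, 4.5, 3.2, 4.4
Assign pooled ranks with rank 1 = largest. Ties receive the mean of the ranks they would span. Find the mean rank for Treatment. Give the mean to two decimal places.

7.50

Sorted (descending): 8.7, 8.4, 8.3, 6.6, 6.1, 4.5, 4.4, 3.2, 3.2
The 2 values of 3.2 occupy positions 8–9 → average rank (8+9)/2 = 8.5.
Treatment values → pooled ranks: 3.2→8.5, 4.5→6, 3.2→8.5, 4.4→7
Mean rank = (8.5 + 6 + 8.5 + 7) / 4 = 7.50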